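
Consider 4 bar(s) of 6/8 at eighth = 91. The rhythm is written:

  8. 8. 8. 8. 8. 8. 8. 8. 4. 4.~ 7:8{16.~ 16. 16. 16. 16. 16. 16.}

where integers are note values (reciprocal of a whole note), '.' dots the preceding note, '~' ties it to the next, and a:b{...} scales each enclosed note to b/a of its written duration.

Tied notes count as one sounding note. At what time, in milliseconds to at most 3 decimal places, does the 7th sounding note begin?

1. 0.0ms @ 0 + 989.011ms (3/2)
2. 989.011ms @ 3/2 + 989.011ms (3/2)
3. 1978.022ms @ 3 + 989.011ms (3/2)
4. 2967.033ms @ 9/2 + 989.011ms (3/2)
5. 3956.044ms @ 6 + 989.011ms (3/2)
6. 4945.055ms @ 15/2 + 989.011ms (3/2)
7. 5934.066ms @ 9 + 989.011ms (3/2)
8. 6923.077ms @ 21/2 + 989.011ms (3/2)
9. 7912.088ms @ 12 + 1978.022ms (3)
10. 9890.11ms @ 15 + 3108.32ms (33/7)
11. 12998.43ms @ 138/7 + 565.149ms (6/7)
12. 13563.579ms @ 144/7 + 565.149ms (6/7)
13. 14128.728ms @ 150/7 + 565.149ms (6/7)
14. 14693.878ms @ 156/7 + 565.149ms (6/7)
15. 15259.027ms @ 162/7 + 565.149ms (6/7)

note 7 onset = 9b = 5934.066ms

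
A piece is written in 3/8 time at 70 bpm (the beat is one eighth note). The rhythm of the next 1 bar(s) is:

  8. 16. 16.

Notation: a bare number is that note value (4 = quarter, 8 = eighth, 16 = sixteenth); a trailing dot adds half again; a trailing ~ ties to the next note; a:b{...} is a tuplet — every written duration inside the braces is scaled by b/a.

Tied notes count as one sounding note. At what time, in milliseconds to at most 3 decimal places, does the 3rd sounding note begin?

1. 0.0ms @ 0 + 1285.714ms (3/2)
2. 1285.714ms @ 3/2 + 642.857ms (3/4)
3. 1928.571ms @ 9/4 + 642.857ms (3/4)

note 3 onset = 9/4b = 1928.571ms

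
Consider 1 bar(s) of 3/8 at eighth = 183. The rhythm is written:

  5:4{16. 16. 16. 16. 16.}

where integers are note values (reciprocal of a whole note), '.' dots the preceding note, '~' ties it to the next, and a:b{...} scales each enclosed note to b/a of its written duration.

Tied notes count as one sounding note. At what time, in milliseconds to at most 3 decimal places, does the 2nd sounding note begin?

1. 0.0ms @ 0 + 196.721ms (3/5)
2. 196.721ms @ 3/5 + 196.721ms (3/5)
3. 393.443ms @ 6/5 + 196.721ms (3/5)
4. 590.164ms @ 9/5 + 196.721ms (3/5)
5. 786.885ms @ 12/5 + 196.721ms (3/5)

note 2 onset = 3/5b = 196.721ms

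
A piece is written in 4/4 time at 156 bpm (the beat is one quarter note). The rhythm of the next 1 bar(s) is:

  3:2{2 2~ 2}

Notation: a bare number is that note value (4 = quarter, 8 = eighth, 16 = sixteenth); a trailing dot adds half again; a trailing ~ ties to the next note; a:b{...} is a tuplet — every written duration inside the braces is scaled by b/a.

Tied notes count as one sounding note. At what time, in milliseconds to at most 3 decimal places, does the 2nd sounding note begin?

1. 0.0ms @ 0 + 512.821ms (4/3)
2. 512.821ms @ 4/3 + 1025.641ms (8/3)

note 2 onset = 4/3b = 512.821ms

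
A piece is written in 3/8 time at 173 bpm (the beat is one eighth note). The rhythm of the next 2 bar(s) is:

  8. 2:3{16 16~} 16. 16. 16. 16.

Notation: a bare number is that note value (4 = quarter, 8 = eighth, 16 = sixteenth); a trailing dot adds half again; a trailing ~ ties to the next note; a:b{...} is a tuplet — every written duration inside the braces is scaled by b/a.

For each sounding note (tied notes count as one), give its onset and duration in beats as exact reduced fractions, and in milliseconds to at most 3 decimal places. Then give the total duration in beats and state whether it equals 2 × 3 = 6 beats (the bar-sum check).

1) 0.0ms=0b +520.231ms=3/2b
2) 520.231ms=3/2b +260.116ms=3/4b
3) 780.347ms=9/4b +520.231ms=3/2b
4) 1300.578ms=15/4b +260.116ms=3/4b
5) 1560.694ms=9/2b +260.116ms=3/4b
6) 1820.809ms=21/4b +260.116ms=3/4b
Σ=6b of 6 (173bpm 3/8) — PASS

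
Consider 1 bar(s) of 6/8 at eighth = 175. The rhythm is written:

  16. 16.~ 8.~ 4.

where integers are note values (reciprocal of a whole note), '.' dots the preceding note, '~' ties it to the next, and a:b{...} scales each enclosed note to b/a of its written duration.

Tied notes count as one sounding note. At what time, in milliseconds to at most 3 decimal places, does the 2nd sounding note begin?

1. 0.0ms @ 0 + 257.143ms (3/4)
2. 257.143ms @ 3/4 + 1800.0ms (21/4)

note 2 onset = 3/4b = 257.143ms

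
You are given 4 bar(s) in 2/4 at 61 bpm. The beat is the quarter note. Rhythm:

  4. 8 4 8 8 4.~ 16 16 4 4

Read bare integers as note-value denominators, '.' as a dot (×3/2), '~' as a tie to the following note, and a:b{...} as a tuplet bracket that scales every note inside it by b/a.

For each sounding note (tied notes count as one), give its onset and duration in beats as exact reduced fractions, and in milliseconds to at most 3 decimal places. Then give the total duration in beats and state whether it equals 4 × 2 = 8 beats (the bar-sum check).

1) 0.0ms=0b +1475.41ms=3/2b
2) 1475.41ms=3/2b +491.803ms=1/2b
3) 1967.213ms=2b +983.607ms=1b
4) 2950.82ms=3b +491.803ms=1/2b
5) 3442.623ms=7/2b +491.803ms=1/2b
6) 3934.426ms=4b +1721.311ms=7/4b
7) 5655.738ms=23/4b +245.902ms=1/4b
8) 5901.639ms=6b +983.607ms=1b
9) 6885.246ms=7b +983.607ms=1b
Σ=8b of 8 (61bpm 2/4) — PASS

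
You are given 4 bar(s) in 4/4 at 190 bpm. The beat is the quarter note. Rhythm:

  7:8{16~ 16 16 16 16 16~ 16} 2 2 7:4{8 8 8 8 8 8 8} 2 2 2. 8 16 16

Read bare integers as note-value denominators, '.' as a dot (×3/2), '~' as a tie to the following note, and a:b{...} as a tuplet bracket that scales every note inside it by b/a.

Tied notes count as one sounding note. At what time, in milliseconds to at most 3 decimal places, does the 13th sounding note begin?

1. 0.0ms @ 0 + 180.451ms (4/7)
2. 180.451ms @ 4/7 + 90.226ms (2/7)
3. 270.677ms @ 6/7 + 90.226ms (2/7)
4. 360.902ms @ 8/7 + 90.226ms (2/7)
5. 451.128ms @ 10/7 + 180.451ms (4/7)
6. 631.579ms @ 2 + 631.579ms (2)
7. 1263.158ms @ 4 + 631.579ms (2)
8. 1894.737ms @ 6 + 90.226ms (2/7)
9. 1984.962ms @ 44/7 + 90.226ms (2/7)
10. 2075.188ms @ 46/7 + 90.226ms (2/7)
11. 2165.414ms @ 48/7 + 90.226ms (2/7)
12. 2255.639ms @ 50/7 + 90.226ms (2/7)
13. 2345.865ms @ 52/7 + 90.226ms (2/7)
14. 2436.09ms @ 54/7 + 90.226ms (2/7)
15. 2526.316ms @ 8 + 631.579ms (2)
16. 3157.895ms @ 10 + 631.579ms (2)
17. 3789.474ms @ 12 + 947.368ms (3)
18. 4736.842ms @ 15 + 157.895ms (1/2)
19. 4894.737ms @ 31/2 + 78.947ms (1/4)
20. 4973.684ms @ 63/4 + 78.947ms (1/4)

note 13 onset = 52/7b = 2345.865ms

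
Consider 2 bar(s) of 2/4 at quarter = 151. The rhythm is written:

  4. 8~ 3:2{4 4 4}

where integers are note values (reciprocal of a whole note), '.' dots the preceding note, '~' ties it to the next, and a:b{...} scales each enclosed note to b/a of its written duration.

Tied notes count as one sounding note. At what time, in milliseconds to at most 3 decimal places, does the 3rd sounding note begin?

1. 0.0ms @ 0 + 596.026ms (3/2)
2. 596.026ms @ 3/2 + 463.576ms (7/6)
3. 1059.603ms @ 8/3 + 264.901ms (2/3)
4. 1324.503ms @ 10/3 + 264.901ms (2/3)

note 3 onset = 8/3b = 1059.603ms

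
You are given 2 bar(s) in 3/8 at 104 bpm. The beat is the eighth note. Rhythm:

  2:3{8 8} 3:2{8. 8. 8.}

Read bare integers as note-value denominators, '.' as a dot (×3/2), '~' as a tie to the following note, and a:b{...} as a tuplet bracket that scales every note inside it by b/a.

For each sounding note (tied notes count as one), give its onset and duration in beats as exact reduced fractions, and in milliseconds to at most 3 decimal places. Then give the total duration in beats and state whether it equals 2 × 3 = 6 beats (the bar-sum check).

1) 0.0ms=0b +865.385ms=3/2b
2) 865.385ms=3/2b +865.385ms=3/2b
3) 1730.769ms=3b +576.923ms=1b
4) 2307.692ms=4b +576.923ms=1b
5) 2884.615ms=5b +576.923ms=1b
Σ=6b of 6 (104bpm 3/8) — PASS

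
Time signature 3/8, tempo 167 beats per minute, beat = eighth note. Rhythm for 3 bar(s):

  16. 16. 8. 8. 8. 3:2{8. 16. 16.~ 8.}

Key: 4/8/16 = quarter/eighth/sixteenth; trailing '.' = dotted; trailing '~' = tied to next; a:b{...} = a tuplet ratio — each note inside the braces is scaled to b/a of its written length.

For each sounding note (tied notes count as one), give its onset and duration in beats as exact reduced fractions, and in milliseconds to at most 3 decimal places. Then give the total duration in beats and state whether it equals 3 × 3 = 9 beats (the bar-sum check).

1) 0.0ms=0b +269.461ms=3/4b
2) 269.461ms=3/4b +269.461ms=3/4b
3) 538.922ms=3/2b +538.922ms=3/2b
4) 1077.844ms=3b +538.922ms=3/2b
5) 1616.766ms=9/2b +538.922ms=3/2b
6) 2155.689ms=6b +359.281ms=1b
7) 2514.97ms=7b +179.641ms=1/2b
8) 2694.611ms=15/2b +538.922ms=3/2b
Σ=9b of 9 (167bpm 3/8) — PASS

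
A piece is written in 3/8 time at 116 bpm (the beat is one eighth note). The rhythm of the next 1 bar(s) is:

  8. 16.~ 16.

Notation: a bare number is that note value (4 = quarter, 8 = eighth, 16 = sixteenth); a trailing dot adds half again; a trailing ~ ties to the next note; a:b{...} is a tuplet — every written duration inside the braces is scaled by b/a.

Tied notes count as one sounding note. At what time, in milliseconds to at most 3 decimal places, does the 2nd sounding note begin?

1. 0.0ms @ 0 + 775.862ms (3/2)
2. 775.862ms @ 3/2 + 775.862ms (3/2)

note 2 onset = 3/2b = 775.862ms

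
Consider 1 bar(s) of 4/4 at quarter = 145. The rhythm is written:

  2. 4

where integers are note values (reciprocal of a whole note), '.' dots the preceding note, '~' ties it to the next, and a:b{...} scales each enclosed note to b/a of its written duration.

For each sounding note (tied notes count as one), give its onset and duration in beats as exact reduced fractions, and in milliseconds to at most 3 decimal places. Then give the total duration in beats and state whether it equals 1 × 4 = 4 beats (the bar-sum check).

1) 0.0ms=0b +1241.379ms=3b
2) 1241.379ms=3b +413.793ms=1b
Σ=4b of 4 (145bpm 4/4) — PASS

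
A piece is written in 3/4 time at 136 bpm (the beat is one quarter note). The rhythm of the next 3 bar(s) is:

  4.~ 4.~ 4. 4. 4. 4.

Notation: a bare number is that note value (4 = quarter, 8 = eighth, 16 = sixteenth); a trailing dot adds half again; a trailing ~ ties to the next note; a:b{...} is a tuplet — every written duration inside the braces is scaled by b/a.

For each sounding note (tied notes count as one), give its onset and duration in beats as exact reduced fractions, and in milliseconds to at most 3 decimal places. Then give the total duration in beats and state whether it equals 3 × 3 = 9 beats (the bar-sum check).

1) 0.0ms=0b +1985.294ms=9/2b
2) 1985.294ms=9/2b +661.765ms=3/2b
3) 2647.059ms=6b +661.765ms=3/2b
4) 3308.824ms=15/2b +661.765ms=3/2b
Σ=9b of 9 (136bpm 3/4) — PASS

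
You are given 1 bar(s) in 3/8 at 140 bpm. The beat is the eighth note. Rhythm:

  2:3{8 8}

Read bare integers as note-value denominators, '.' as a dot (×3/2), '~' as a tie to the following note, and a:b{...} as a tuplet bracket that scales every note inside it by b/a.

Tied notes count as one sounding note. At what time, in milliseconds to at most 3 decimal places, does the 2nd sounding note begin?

note 2 onset = 3/2b = 642.857ms

1. 0.0ms @ 0 + 642.857ms (3/2)
2. 642.857ms @ 3/2 + 642.857ms (3/2)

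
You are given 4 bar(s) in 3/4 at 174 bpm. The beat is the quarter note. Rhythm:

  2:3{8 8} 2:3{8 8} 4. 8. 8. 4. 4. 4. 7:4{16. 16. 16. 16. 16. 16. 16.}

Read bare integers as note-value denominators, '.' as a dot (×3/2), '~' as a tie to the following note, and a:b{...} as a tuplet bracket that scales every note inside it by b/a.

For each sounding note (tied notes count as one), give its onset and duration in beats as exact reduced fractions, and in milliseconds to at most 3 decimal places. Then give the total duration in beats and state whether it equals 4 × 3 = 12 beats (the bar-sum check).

1) 0.0ms=0b +258.621ms=3/4b
2) 258.621ms=3/4b +258.621ms=3/4b
3) 517.241ms=3/2b +258.621ms=3/4b
4) 775.862ms=9/4b +258.621ms=3/4b
5) 1034.483ms=3b +517.241ms=3/2b
6) 1551.724ms=9/2b +258.621ms=3/4b
7) 1810.345ms=21/4b +258.621ms=3/4b
8) 2068.966ms=6b +517.241ms=3/2b
9) 2586.207ms=15/2b +517.241ms=3/2b
10) 3103.448ms=9b +517.241ms=3/2b
11) 3620.69ms=21/2b +73.892ms=3/14b
12) 3694.581ms=75/7b +73.892ms=3/14b
13) 3768.473ms=153/14b +73.892ms=3/14b
14) 3842.365ms=78/7b +73.892ms=3/14b
15) 3916.256ms=159/14b +73.892ms=3/14b
16) 3990.148ms=81/7b +73.892ms=3/14b
17) 4064.039ms=165/14b +73.892ms=3/14b
Σ=12b of 12 (174bpm 3/4) — PASS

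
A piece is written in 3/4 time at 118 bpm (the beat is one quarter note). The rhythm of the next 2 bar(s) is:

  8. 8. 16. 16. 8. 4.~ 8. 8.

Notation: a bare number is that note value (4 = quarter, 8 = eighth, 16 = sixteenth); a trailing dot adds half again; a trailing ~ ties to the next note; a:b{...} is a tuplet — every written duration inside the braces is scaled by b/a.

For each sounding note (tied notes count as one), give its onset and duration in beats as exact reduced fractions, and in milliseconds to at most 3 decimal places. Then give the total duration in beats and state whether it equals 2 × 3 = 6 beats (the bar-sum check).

1) 0.0ms=0b +381.356ms=3/4b
2) 381.356ms=3/4b +381.356ms=3/4b
3) 762.712ms=3/2b +190.678ms=3/8b
4) 953.39ms=15/8b +190.678ms=3/8b
5) 1144.068ms=9/4b +381.356ms=3/4b
6) 1525.424ms=3b +1144.068ms=9/4b
7) 2669.492ms=21/4b +381.356ms=3/4b
Σ=6b of 6 (118bpm 3/4) — PASS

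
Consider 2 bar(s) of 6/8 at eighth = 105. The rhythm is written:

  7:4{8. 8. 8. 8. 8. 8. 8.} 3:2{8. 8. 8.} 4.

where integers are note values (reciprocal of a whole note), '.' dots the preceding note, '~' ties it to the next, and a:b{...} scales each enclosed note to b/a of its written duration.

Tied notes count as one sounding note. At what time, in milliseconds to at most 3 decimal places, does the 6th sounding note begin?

1. 0.0ms @ 0 + 489.796ms (6/7)
2. 489.796ms @ 6/7 + 489.796ms (6/7)
3. 979.592ms @ 12/7 + 489.796ms (6/7)
4. 1469.388ms @ 18/7 + 489.796ms (6/7)
5. 1959.184ms @ 24/7 + 489.796ms (6/7)
6. 2448.98ms @ 30/7 + 489.796ms (6/7)
7. 2938.776ms @ 36/7 + 489.796ms (6/7)
8. 3428.571ms @ 6 + 571.429ms (1)
9. 4000.0ms @ 7 + 571.429ms (1)
10. 4571.429ms @ 8 + 571.429ms (1)
11. 5142.857ms @ 9 + 1714.286ms (3)

note 6 onset = 30/7b = 2448.98ms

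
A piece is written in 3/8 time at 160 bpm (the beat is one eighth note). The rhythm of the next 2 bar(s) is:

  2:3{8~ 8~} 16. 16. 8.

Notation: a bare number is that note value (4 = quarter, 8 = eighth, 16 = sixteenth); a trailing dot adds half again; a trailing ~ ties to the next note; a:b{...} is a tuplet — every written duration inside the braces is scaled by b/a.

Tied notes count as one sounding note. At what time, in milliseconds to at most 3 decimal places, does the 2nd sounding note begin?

note 2 onset = 15/4b = 1406.25ms

1. 0.0ms @ 0 + 1406.25ms (15/4)
2. 1406.25ms @ 15/4 + 281.25ms (3/4)
3. 1687.5ms @ 9/2 + 562.5ms (3/2)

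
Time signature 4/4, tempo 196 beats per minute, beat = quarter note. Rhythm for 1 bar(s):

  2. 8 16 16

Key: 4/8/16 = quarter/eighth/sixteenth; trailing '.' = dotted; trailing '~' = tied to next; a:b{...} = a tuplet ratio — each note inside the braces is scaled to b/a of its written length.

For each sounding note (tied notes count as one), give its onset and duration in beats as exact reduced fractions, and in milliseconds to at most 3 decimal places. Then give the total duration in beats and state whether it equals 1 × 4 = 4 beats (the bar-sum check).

1) 0.0ms=0b +918.367ms=3b
2) 918.367ms=3b +153.061ms=1/2b
3) 1071.429ms=7/2b +76.531ms=1/4b
4) 1147.959ms=15/4b +76.531ms=1/4b
Σ=4b of 4 (196bpm 4/4) — PASS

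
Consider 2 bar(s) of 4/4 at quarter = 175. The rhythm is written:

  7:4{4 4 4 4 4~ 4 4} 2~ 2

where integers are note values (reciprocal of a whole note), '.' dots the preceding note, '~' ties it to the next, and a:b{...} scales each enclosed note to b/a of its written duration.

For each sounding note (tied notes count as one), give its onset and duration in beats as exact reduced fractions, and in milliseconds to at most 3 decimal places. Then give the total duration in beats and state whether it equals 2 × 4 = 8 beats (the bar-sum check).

1) 0.0ms=0b +195.918ms=4/7b
2) 195.918ms=4/7b +195.918ms=4/7b
3) 391.837ms=8/7b +195.918ms=4/7b
4) 587.755ms=12/7b +195.918ms=4/7b
5) 783.673ms=16/7b +391.837ms=8/7b
6) 1175.51ms=24/7b +195.918ms=4/7b
7) 1371.429ms=4b +1371.429ms=4b
Σ=8b of 8 (175bpm 4/4) — PASS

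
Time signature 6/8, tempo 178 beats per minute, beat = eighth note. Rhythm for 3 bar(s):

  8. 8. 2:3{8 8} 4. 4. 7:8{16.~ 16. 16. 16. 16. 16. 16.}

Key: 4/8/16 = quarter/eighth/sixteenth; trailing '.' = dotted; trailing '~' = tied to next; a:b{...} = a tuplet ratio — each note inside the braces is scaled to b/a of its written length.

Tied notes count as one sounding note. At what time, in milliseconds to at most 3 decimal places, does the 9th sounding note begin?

1. 0.0ms @ 0 + 505.618ms (3/2)
2. 505.618ms @ 3/2 + 505.618ms (3/2)
3. 1011.236ms @ 3 + 505.618ms (3/2)
4. 1516.854ms @ 9/2 + 505.618ms (3/2)
5. 2022.472ms @ 6 + 1011.236ms (3)
6. 3033.708ms @ 9 + 1011.236ms (3)
7. 4044.944ms @ 12 + 577.849ms (12/7)
8. 4622.793ms @ 96/7 + 288.925ms (6/7)
9. 4911.717ms @ 102/7 + 288.925ms (6/7)
10. 5200.642ms @ 108/7 + 288.925ms (6/7)
11. 5489.567ms @ 114/7 + 288.925ms (6/7)
12. 5778.491ms @ 120/7 + 288.925ms (6/7)

note 9 onset = 102/7b = 4911.717ms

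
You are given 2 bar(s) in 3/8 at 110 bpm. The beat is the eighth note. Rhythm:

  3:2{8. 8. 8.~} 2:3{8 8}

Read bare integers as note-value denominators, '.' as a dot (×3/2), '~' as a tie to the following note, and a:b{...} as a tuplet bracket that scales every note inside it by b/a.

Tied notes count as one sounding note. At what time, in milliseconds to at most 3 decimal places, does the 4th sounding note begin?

1. 0.0ms @ 0 + 545.455ms (1)
2. 545.455ms @ 1 + 545.455ms (1)
3. 1090.909ms @ 2 + 1363.636ms (5/2)
4. 2454.545ms @ 9/2 + 818.182ms (3/2)

note 4 onset = 9/2b = 2454.545ms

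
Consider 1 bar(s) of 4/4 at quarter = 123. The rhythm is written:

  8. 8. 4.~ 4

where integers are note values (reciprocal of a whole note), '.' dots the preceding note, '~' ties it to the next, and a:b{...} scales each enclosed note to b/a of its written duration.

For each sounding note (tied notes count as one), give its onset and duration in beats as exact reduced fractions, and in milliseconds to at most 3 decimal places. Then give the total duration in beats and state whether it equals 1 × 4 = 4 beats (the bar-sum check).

1) 0.0ms=0b +365.854ms=3/4b
2) 365.854ms=3/4b +365.854ms=3/4b
3) 731.707ms=3/2b +1219.512ms=5/2b
Σ=4b of 4 (123bpm 4/4) — PASS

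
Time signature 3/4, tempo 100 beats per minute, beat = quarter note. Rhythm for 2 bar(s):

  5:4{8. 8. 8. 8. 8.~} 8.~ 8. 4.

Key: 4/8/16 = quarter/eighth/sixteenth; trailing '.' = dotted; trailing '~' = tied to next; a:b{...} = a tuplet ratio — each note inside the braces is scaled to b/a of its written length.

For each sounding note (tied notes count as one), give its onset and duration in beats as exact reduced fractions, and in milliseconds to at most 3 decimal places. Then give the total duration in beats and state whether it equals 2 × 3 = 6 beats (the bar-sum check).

1) 0.0ms=0b +360.0ms=3/5b
2) 360.0ms=3/5b +360.0ms=3/5b
3) 720.0ms=6/5b +360.0ms=3/5b
4) 1080.0ms=9/5b +360.0ms=3/5b
5) 1440.0ms=12/5b +1260.0ms=21/10b
6) 2700.0ms=9/2b +900.0ms=3/2b
Σ=6b of 6 (100bpm 3/4) — PASS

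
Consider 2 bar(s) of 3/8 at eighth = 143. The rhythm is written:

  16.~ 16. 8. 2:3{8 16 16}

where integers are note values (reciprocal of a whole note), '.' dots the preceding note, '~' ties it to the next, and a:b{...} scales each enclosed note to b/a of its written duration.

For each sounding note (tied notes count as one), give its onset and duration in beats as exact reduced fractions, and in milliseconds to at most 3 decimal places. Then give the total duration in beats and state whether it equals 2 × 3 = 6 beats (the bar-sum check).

1) 0.0ms=0b +629.371ms=3/2b
2) 629.371ms=3/2b +629.371ms=3/2b
3) 1258.741ms=3b +629.371ms=3/2b
4) 1888.112ms=9/2b +314.685ms=3/4b
5) 2202.797ms=21/4b +314.685ms=3/4b
Σ=6b of 6 (143bpm 3/8) — PASS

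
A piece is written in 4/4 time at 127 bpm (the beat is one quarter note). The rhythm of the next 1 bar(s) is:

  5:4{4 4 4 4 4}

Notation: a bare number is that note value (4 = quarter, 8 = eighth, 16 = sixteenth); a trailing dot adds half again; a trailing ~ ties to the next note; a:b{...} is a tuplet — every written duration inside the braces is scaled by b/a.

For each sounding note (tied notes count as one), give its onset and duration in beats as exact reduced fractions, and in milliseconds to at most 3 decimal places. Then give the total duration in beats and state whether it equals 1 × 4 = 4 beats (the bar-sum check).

1) 0.0ms=0b +377.953ms=4/5b
2) 377.953ms=4/5b +377.953ms=4/5b
3) 755.906ms=8/5b +377.953ms=4/5b
4) 1133.858ms=12/5b +377.953ms=4/5b
5) 1511.811ms=16/5b +377.953ms=4/5b
Σ=4b of 4 (127bpm 4/4) — PASS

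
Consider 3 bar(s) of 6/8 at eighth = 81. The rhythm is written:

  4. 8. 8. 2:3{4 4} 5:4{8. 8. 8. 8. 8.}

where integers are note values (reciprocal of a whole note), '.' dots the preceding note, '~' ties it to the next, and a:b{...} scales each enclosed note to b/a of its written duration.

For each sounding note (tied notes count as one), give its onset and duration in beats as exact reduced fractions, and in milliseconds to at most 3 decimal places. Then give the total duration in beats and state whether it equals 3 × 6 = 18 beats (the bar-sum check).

1) 0.0ms=0b +2222.222ms=3b
2) 2222.222ms=3b +1111.111ms=3/2b
3) 3333.333ms=9/2b +1111.111ms=3/2b
4) 4444.444ms=6b +2222.222ms=3b
5) 6666.667ms=9b +2222.222ms=3b
6) 8888.889ms=12b +888.889ms=6/5b
7) 9777.778ms=66/5b +888.889ms=6/5b
8) 10666.667ms=72/5b +888.889ms=6/5b
9) 11555.556ms=78/5b +888.889ms=6/5b
10) 12444.444ms=84/5b +888.889ms=6/5b
Σ=18b of 18 (81bpm 6/8) — PASS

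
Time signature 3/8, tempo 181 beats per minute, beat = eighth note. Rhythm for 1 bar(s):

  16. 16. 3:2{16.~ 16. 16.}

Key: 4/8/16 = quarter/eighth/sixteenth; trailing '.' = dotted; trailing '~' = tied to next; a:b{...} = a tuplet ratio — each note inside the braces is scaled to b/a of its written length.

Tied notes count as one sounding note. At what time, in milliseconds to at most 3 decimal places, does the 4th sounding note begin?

note 4 onset = 5/2b = 828.729ms

1. 0.0ms @ 0 + 248.619ms (3/4)
2. 248.619ms @ 3/4 + 248.619ms (3/4)
3. 497.238ms @ 3/2 + 331.492ms (1)
4. 828.729ms @ 5/2 + 165.746ms (1/2)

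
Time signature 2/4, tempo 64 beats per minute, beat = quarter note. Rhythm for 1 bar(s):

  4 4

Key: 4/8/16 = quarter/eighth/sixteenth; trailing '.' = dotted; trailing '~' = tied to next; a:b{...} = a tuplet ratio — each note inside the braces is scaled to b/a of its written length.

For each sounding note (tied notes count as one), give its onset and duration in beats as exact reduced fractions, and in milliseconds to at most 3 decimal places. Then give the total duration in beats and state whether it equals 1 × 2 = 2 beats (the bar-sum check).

1) 0.0ms=0b +937.5ms=1b
2) 937.5ms=1b +937.5ms=1b
Σ=2b of 2 (64bpm 2/4) — PASS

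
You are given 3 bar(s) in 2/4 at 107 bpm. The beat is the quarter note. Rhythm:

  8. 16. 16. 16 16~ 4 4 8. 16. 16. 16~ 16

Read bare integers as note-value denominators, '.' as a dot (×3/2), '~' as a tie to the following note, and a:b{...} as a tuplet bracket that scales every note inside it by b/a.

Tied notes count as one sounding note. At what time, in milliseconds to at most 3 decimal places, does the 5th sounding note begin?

note 5 onset = 7/4b = 981.308ms

1. 0.0ms @ 0 + 420.561ms (3/4)
2. 420.561ms @ 3/4 + 210.28ms (3/8)
3. 630.841ms @ 9/8 + 210.28ms (3/8)
4. 841.121ms @ 3/2 + 140.187ms (1/4)
5. 981.308ms @ 7/4 + 700.935ms (5/4)
6. 1682.243ms @ 3 + 560.748ms (1)
7. 2242.991ms @ 4 + 420.561ms (3/4)
8. 2663.551ms @ 19/4 + 210.28ms (3/8)
9. 2873.832ms @ 41/8 + 210.28ms (3/8)
10. 3084.112ms @ 11/2 + 280.374ms (1/2)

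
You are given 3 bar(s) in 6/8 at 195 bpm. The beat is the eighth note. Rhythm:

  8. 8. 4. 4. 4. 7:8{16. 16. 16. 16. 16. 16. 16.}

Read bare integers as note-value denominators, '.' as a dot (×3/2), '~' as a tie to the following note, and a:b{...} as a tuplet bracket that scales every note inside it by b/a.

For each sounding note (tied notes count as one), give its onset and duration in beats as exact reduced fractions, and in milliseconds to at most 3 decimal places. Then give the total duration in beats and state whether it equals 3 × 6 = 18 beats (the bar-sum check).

1) 0.0ms=0b +461.538ms=3/2b
2) 461.538ms=3/2b +461.538ms=3/2b
3) 923.077ms=3b +923.077ms=3b
4) 1846.154ms=6b +923.077ms=3b
5) 2769.231ms=9b +923.077ms=3b
6) 3692.308ms=12b +263.736ms=6/7b
7) 3956.044ms=90/7b +263.736ms=6/7b
8) 4219.78ms=96/7b +263.736ms=6/7b
9) 4483.516ms=102/7b +263.736ms=6/7b
10) 4747.253ms=108/7b +263.736ms=6/7b
11) 5010.989ms=114/7b +263.736ms=6/7b
12) 5274.725ms=120/7b +263.736ms=6/7b
Σ=18b of 18 (195bpm 6/8) — PASS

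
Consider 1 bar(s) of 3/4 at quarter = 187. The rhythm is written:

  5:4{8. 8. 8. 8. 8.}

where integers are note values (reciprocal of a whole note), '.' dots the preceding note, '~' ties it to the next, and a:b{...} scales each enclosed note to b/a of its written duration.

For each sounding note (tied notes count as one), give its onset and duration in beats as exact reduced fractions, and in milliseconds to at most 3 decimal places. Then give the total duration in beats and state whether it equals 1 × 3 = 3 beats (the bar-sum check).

1) 0.0ms=0b +192.513ms=3/5b
2) 192.513ms=3/5b +192.513ms=3/5b
3) 385.027ms=6/5b +192.513ms=3/5b
4) 577.54ms=9/5b +192.513ms=3/5b
5) 770.053ms=12/5b +192.513ms=3/5b
Σ=3b of 3 (187bpm 3/4) — PASS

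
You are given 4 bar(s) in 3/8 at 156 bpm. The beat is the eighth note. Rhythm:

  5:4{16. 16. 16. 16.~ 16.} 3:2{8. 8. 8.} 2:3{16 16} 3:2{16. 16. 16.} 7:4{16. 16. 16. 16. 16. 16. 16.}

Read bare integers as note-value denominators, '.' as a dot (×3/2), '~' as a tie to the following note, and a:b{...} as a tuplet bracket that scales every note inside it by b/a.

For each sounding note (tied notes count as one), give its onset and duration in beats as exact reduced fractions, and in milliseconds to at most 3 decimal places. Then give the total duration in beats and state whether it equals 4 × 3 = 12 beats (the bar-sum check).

1) 0.0ms=0b +230.769ms=3/5b
2) 230.769ms=3/5b +230.769ms=3/5b
3) 461.538ms=6/5b +230.769ms=3/5b
4) 692.308ms=9/5b +461.538ms=6/5b
5) 1153.846ms=3b +384.615ms=1b
6) 1538.462ms=4b +384.615ms=1b
7) 1923.077ms=5b +384.615ms=1b
8) 2307.692ms=6b +288.462ms=3/4b
9) 2596.154ms=27/4b +288.462ms=3/4b
10) 2884.615ms=15/2b +192.308ms=1/2b
11) 3076.923ms=8b +192.308ms=1/2b
12) 3269.231ms=17/2b +192.308ms=1/2b
13) 3461.538ms=9b +164.835ms=3/7b
14) 3626.374ms=66/7b +164.835ms=3/7b
15) 3791.209ms=69/7b +164.835ms=3/7b
16) 3956.044ms=72/7b +164.835ms=3/7b
17) 4120.879ms=75/7b +164.835ms=3/7b
18) 4285.714ms=78/7b +164.835ms=3/7b
19) 4450.549ms=81/7b +164.835ms=3/7b
Σ=12b of 12 (156bpm 3/8) — PASS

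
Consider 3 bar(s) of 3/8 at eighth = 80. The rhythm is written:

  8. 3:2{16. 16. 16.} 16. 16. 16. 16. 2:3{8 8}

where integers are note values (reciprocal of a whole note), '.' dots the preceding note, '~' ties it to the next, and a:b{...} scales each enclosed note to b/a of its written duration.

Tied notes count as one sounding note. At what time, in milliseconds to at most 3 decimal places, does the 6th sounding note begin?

note 6 onset = 15/4b = 2812.5ms

1. 0.0ms @ 0 + 1125.0ms (3/2)
2. 1125.0ms @ 3/2 + 375.0ms (1/2)
3. 1500.0ms @ 2 + 375.0ms (1/2)
4. 1875.0ms @ 5/2 + 375.0ms (1/2)
5. 2250.0ms @ 3 + 562.5ms (3/4)
6. 2812.5ms @ 15/4 + 562.5ms (3/4)
7. 3375.0ms @ 9/2 + 562.5ms (3/4)
8. 3937.5ms @ 21/4 + 562.5ms (3/4)
9. 4500.0ms @ 6 + 1125.0ms (3/2)
10. 5625.0ms @ 15/2 + 1125.0ms (3/2)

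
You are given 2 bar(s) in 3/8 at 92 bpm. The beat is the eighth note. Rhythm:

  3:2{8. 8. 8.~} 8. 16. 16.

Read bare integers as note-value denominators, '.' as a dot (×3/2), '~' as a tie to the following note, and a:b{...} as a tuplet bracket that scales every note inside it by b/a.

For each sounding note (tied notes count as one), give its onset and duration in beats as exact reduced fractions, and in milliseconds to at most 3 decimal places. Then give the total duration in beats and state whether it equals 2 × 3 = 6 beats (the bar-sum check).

1) 0.0ms=0b +652.174ms=1b
2) 652.174ms=1b +652.174ms=1b
3) 1304.348ms=2b +1630.435ms=5/2b
4) 2934.783ms=9/2b +489.13ms=3/4b
5) 3423.913ms=21/4b +489.13ms=3/4b
Σ=6b of 6 (92bpm 3/8) — PASS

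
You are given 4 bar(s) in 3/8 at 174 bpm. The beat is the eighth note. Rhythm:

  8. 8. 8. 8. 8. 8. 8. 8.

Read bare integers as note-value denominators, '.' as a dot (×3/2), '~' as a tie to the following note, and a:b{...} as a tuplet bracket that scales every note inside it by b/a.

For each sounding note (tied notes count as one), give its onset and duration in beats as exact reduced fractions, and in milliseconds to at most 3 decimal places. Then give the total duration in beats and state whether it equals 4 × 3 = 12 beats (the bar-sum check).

1) 0.0ms=0b +517.241ms=3/2b
2) 517.241ms=3/2b +517.241ms=3/2b
3) 1034.483ms=3b +517.241ms=3/2b
4) 1551.724ms=9/2b +517.241ms=3/2b
5) 2068.966ms=6b +517.241ms=3/2b
6) 2586.207ms=15/2b +517.241ms=3/2b
7) 3103.448ms=9b +517.241ms=3/2b
8) 3620.69ms=21/2b +517.241ms=3/2b
Σ=12b of 12 (174bpm 3/8) — PASS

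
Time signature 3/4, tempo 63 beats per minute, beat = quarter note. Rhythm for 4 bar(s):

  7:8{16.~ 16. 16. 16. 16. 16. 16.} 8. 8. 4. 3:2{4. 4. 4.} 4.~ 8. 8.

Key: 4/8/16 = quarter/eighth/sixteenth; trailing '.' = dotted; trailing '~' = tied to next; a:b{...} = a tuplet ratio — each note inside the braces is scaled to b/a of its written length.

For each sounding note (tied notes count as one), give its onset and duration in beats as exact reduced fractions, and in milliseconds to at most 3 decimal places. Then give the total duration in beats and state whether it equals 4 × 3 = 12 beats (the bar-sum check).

1) 0.0ms=0b +816.327ms=6/7b
2) 816.327ms=6/7b +408.163ms=3/7b
3) 1224.49ms=9/7b +408.163ms=3/7b
4) 1632.653ms=12/7b +408.163ms=3/7b
5) 2040.816ms=15/7b +408.163ms=3/7b
6) 2448.98ms=18/7b +408.163ms=3/7b
7) 2857.143ms=3b +714.286ms=3/4b
8) 3571.429ms=15/4b +714.286ms=3/4b
9) 4285.714ms=9/2b +1428.571ms=3/2b
10) 5714.286ms=6b +952.381ms=1b
11) 6666.667ms=7b +952.381ms=1b
12) 7619.048ms=8b +952.381ms=1b
13) 8571.429ms=9b +2142.857ms=9/4b
14) 10714.286ms=45/4b +714.286ms=3/4b
Σ=12b of 12 (63bpm 3/4) — PASS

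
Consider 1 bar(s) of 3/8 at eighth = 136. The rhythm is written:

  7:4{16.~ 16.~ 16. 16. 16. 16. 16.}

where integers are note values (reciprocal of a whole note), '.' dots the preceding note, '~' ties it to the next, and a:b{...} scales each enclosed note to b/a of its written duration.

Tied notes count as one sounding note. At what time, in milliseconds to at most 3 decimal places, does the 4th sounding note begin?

note 4 onset = 15/7b = 945.378ms

1. 0.0ms @ 0 + 567.227ms (9/7)
2. 567.227ms @ 9/7 + 189.076ms (3/7)
3. 756.303ms @ 12/7 + 189.076ms (3/7)
4. 945.378ms @ 15/7 + 189.076ms (3/7)
5. 1134.454ms @ 18/7 + 189.076ms (3/7)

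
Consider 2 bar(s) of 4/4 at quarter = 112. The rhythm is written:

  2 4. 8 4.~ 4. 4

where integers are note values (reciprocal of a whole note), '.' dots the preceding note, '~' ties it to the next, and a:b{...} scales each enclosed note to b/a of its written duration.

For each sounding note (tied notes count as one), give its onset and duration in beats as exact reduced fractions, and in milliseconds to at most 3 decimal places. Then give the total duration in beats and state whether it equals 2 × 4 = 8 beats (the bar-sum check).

1) 0.0ms=0b +1071.429ms=2b
2) 1071.429ms=2b +803.571ms=3/2b
3) 1875.0ms=7/2b +267.857ms=1/2b
4) 2142.857ms=4b +1607.143ms=3b
5) 3750.0ms=7b +535.714ms=1b
Σ=8b of 8 (112bpm 4/4) — PASS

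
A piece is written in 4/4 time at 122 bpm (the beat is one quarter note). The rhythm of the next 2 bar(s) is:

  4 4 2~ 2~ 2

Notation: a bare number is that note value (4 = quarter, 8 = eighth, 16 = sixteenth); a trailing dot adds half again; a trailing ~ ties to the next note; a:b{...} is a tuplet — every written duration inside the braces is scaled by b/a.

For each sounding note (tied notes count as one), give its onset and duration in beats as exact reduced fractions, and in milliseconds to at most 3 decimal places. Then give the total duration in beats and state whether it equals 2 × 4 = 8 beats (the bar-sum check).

1) 0.0ms=0b +491.803ms=1b
2) 491.803ms=1b +491.803ms=1b
3) 983.607ms=2b +2950.82ms=6b
Σ=8b of 8 (122bpm 4/4) — PASS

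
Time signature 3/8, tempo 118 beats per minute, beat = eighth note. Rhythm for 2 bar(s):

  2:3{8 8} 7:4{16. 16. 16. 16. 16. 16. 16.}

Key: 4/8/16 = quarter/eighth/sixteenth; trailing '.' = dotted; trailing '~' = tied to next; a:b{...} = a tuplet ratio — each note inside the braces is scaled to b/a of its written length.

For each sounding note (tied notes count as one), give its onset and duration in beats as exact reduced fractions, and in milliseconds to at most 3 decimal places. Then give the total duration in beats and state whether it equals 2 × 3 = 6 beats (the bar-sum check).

1) 0.0ms=0b +762.712ms=3/2b
2) 762.712ms=3/2b +762.712ms=3/2b
3) 1525.424ms=3b +217.918ms=3/7b
4) 1743.341ms=24/7b +217.918ms=3/7b
5) 1961.259ms=27/7b +217.918ms=3/7b
6) 2179.177ms=30/7b +217.918ms=3/7b
7) 2397.094ms=33/7b +217.918ms=3/7b
8) 2615.012ms=36/7b +217.918ms=3/7b
9) 2832.93ms=39/7b +217.918ms=3/7b
Σ=6b of 6 (118bpm 3/8) — PASS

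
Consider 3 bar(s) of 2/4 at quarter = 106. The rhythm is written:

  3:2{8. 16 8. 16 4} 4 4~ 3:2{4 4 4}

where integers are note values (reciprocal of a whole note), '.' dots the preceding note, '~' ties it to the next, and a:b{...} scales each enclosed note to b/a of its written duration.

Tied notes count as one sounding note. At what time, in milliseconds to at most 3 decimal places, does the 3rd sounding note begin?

1. 0.0ms @ 0 + 283.019ms (1/2)
2. 283.019ms @ 1/2 + 94.34ms (1/6)
3. 377.358ms @ 2/3 + 283.019ms (1/2)
4. 660.377ms @ 7/6 + 94.34ms (1/6)
5. 754.717ms @ 4/3 + 377.358ms (2/3)
6. 1132.075ms @ 2 + 566.038ms (1)
7. 1698.113ms @ 3 + 943.396ms (5/3)
8. 2641.509ms @ 14/3 + 377.358ms (2/3)
9. 3018.868ms @ 16/3 + 377.358ms (2/3)

note 3 onset = 2/3b = 377.358ms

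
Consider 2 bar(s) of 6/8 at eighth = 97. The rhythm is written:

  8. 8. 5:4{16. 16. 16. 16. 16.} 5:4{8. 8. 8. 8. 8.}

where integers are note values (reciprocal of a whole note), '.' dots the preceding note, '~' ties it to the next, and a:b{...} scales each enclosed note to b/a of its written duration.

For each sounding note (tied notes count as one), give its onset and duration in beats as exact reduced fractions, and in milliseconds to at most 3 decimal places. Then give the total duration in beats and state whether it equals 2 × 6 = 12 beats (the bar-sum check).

1) 0.0ms=0b +927.835ms=3/2b
2) 927.835ms=3/2b +927.835ms=3/2b
3) 1855.67ms=3b +371.134ms=3/5b
4) 2226.804ms=18/5b +371.134ms=3/5b
5) 2597.938ms=21/5b +371.134ms=3/5b
6) 2969.072ms=24/5b +371.134ms=3/5b
7) 3340.206ms=27/5b +371.134ms=3/5b
8) 3711.34ms=6b +742.268ms=6/5b
9) 4453.608ms=36/5b +742.268ms=6/5b
10) 5195.876ms=42/5b +742.268ms=6/5b
11) 5938.144ms=48/5b +742.268ms=6/5b
12) 6680.412ms=54/5b +742.268ms=6/5b
Σ=12b of 12 (97bpm 6/8) — PASS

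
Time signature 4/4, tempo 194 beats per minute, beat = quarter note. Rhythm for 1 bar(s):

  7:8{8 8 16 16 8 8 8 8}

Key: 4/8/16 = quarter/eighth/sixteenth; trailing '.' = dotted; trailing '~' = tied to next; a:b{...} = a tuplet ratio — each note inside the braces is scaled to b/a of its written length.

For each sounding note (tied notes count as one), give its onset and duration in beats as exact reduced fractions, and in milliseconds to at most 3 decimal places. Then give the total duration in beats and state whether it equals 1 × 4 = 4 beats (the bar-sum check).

1) 0.0ms=0b +176.73ms=4/7b
2) 176.73ms=4/7b +176.73ms=4/7b
3) 353.461ms=8/7b +88.365ms=2/7b
4) 441.826ms=10/7b +88.365ms=2/7b
5) 530.191ms=12/7b +176.73ms=4/7b
6) 706.922ms=16/7b +176.73ms=4/7b
7) 883.652ms=20/7b +176.73ms=4/7b
8) 1060.383ms=24/7b +176.73ms=4/7b
Σ=4b of 4 (194bpm 4/4) — PASS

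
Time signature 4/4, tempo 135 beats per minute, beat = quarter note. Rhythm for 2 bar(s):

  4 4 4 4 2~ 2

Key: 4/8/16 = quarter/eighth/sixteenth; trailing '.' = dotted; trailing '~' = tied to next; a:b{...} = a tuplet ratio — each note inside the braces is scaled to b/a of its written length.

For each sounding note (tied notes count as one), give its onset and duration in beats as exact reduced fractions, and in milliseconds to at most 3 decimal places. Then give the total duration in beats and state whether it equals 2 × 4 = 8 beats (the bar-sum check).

1) 0.0ms=0b +444.444ms=1b
2) 444.444ms=1b +444.444ms=1b
3) 888.889ms=2b +444.444ms=1b
4) 1333.333ms=3b +444.444ms=1b
5) 1777.778ms=4b +1777.778ms=4b
Σ=8b of 8 (135bpm 4/4) — PASS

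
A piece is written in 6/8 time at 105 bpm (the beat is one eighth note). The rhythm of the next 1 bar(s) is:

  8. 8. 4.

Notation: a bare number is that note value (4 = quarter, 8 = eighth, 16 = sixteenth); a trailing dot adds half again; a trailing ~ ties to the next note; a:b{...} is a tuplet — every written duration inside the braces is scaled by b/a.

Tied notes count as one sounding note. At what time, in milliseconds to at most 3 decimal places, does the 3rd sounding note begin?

note 3 onset = 3b = 1714.286ms

1. 0.0ms @ 0 + 857.143ms (3/2)
2. 857.143ms @ 3/2 + 857.143ms (3/2)
3. 1714.286ms @ 3 + 1714.286ms (3)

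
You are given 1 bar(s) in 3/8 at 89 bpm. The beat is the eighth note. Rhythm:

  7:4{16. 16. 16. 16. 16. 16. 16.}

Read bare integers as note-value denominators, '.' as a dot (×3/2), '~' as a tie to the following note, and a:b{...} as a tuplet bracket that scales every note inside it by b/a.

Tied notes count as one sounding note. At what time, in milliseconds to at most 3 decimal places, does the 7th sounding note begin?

1. 0.0ms @ 0 + 288.925ms (3/7)
2. 288.925ms @ 3/7 + 288.925ms (3/7)
3. 577.849ms @ 6/7 + 288.925ms (3/7)
4. 866.774ms @ 9/7 + 288.925ms (3/7)
5. 1155.698ms @ 12/7 + 288.925ms (3/7)
6. 1444.623ms @ 15/7 + 288.925ms (3/7)
7. 1733.547ms @ 18/7 + 288.925ms (3/7)

note 7 onset = 18/7b = 1733.547ms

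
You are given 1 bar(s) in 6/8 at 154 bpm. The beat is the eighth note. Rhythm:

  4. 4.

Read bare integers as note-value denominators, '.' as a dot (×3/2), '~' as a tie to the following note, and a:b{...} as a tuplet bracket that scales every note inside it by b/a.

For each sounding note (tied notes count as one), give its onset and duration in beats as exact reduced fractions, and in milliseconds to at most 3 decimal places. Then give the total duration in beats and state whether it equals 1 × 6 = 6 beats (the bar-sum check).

1) 0.0ms=0b +1168.831ms=3b
2) 1168.831ms=3b +1168.831ms=3b
Σ=6b of 6 (154bpm 6/8) — PASS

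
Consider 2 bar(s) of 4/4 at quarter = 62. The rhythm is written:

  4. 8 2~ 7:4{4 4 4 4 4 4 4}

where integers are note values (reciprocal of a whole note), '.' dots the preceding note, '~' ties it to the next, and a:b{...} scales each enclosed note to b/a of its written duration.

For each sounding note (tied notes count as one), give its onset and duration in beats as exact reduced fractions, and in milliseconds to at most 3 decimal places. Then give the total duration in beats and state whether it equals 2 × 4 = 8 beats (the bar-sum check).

1) 0.0ms=0b +1451.613ms=3/2b
2) 1451.613ms=3/2b +483.871ms=1/2b
3) 1935.484ms=2b +2488.479ms=18/7b
4) 4423.963ms=32/7b +552.995ms=4/7b
5) 4976.959ms=36/7b +552.995ms=4/7b
6) 5529.954ms=40/7b +552.995ms=4/7b
7) 6082.949ms=44/7b +552.995ms=4/7b
8) 6635.945ms=48/7b +552.995ms=4/7b
9) 7188.94ms=52/7b +552.995ms=4/7b
Σ=8b of 8 (62bpm 4/4) — PASS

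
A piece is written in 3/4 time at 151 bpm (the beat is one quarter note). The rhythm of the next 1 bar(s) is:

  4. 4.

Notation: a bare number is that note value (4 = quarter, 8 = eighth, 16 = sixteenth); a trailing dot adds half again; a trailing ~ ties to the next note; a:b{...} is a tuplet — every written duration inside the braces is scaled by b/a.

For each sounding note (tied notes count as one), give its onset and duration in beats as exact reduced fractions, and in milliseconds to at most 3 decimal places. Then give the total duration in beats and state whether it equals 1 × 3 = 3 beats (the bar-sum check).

1) 0.0ms=0b +596.026ms=3/2b
2) 596.026ms=3/2b +596.026ms=3/2b
Σ=3b of 3 (151bpm 3/4) — PASS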